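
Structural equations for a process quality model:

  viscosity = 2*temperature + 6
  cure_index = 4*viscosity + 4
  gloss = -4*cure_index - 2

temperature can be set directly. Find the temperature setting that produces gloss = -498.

temperature = 12

Substituting into the cure_index equation gives cure_index = 8*temperature + 28.
So gloss = -32*temperature - 114.
Solve -32*temperature - 114 = -498: temperature = (-498 + 114) / -32 = 12.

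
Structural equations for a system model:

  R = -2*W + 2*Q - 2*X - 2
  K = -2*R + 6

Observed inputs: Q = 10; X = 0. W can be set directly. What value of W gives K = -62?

W = -8

Substituting into the R equation gives R = -2*W + 18.
This gives K = 4*W - 30.
Solve 4*W - 30 = -62: W = (-62 + 30) / 4 = -8.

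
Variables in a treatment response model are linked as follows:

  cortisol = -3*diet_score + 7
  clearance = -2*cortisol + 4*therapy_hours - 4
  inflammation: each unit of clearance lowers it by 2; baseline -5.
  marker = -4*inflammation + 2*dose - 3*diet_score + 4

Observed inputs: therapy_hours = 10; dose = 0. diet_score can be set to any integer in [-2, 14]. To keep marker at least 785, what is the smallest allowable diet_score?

diet_score = 13

Substituting into the clearance equation gives clearance = 6*diet_score + 22.
So inflammation = -12*diet_score - 49.
Substituting into the marker equation gives marker = 45*diet_score + 200.
Require 45*diet_score + 200 ≥ 785, so diet_score ≥ 13.
The smallest integer in [-2, 14] satisfying this is 13.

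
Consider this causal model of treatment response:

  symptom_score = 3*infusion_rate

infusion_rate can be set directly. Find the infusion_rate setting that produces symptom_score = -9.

Solve 3*infusion_rate = -9: infusion_rate = -9 / 3 = -3.

infusion_rate = -3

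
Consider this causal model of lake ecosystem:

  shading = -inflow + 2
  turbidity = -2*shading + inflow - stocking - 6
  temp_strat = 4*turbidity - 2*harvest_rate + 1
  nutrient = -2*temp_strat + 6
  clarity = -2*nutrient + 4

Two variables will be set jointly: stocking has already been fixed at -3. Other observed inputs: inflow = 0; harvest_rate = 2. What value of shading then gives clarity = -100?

With stocking held at -3:
Intervening on shading fixes its value directly, overriding its dependence on inflow.
Substituting into the turbidity equation gives turbidity = -2*shading - 3.
temp_strat becomes -8*shading - 15.
Substituting into the nutrient equation gives nutrient = 16*shading + 36.
This gives clarity = -32*shading - 68.
Solve -32*shading - 68 = -100: shading = (-100 + 68) / -32 = 1.

shading = 1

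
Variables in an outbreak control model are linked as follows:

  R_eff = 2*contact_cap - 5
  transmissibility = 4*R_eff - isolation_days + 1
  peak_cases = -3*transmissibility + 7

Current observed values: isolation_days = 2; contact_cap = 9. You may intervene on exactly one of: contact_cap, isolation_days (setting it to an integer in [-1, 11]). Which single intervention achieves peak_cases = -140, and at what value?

Intervening on contact_cap: peak_cases = -24*contact_cap + 70. Reaching -140 requires contact_cap = 35/4, not an integer.
Intervening on isolation_days: with other inputs at their observed values, peak_cases = 3*isolation_days - 152. Solving for -140 gives isolation_days = 4, within [-1, 11].

set isolation_days = 4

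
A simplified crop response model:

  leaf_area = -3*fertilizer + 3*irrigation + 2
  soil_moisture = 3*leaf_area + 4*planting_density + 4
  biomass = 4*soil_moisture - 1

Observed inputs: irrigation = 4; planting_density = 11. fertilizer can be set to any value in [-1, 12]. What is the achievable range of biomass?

Substituting into the leaf_area equation gives leaf_area = -3*fertilizer + 14.
soil_moisture becomes -9*fertilizer + 90.
So biomass = -36*fertilizer + 359.
Linear in fertilizer, so extremes are at the endpoints: fertilizer = -1 gives biomass = 395; fertilizer = 12 gives biomass = -73.

-73 to 395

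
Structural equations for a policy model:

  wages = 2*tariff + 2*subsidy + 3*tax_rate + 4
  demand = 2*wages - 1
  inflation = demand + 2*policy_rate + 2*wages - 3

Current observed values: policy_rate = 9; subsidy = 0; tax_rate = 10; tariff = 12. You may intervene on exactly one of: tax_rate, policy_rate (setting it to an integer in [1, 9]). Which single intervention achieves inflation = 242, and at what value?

set policy_rate = 7

Intervening on tax_rate: inflation = 12*tax_rate + 126. Reaching 242 requires tax_rate = 29/3, not an integer.
Intervening on policy_rate: with other inputs at their observed values, inflation = 2*policy_rate + 228. Solving for 242 gives policy_rate = 7, within [1, 9].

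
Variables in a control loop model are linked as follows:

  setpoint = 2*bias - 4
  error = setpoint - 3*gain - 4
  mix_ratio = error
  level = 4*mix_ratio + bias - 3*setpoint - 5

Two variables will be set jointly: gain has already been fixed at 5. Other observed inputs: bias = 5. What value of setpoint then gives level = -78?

With gain held at 5:
Intervening on setpoint fixes its value directly, overriding its dependence on bias.
Substituting into the error equation gives error = setpoint - 19.
So mix_ratio = setpoint - 19.
Substituting into the level equation gives level = setpoint - 76.
Solve setpoint - 76 = -78: setpoint = (-78 + 76) / 1 = -2.

setpoint = -2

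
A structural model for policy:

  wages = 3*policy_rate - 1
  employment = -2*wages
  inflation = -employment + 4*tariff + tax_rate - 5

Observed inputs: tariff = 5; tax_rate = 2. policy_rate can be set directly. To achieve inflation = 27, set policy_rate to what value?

policy_rate = 2

Substituting into the employment equation gives employment = -6*policy_rate + 2.
This gives inflation = 6*policy_rate + 15.
Solve 6*policy_rate + 15 = 27: policy_rate = (27 - 15) / 6 = 2.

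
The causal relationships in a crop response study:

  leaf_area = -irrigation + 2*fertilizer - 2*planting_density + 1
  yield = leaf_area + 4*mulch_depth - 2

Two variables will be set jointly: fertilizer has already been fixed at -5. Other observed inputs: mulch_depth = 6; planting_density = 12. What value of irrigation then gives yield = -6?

irrigation = -5

With fertilizer held at -5:
Substituting into the leaf_area equation gives leaf_area = -irrigation - 33.
So yield = -irrigation - 11.
Solve -irrigation - 11 = -6: irrigation = (-6 + 11) / -1 = -5.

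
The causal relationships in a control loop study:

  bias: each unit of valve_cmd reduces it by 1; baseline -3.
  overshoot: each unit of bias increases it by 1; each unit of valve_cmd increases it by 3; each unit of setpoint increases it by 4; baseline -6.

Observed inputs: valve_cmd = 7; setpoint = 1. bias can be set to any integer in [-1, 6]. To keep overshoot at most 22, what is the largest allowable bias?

Intervening on bias fixes its value directly, overriding its dependence on valve_cmd.
Substituting into the overshoot equation gives overshoot = bias + 19.
Require bias + 19 ≤ 22, so bias ≤ 3.
The largest integer in [-1, 6] satisfying this is 3.

bias = 3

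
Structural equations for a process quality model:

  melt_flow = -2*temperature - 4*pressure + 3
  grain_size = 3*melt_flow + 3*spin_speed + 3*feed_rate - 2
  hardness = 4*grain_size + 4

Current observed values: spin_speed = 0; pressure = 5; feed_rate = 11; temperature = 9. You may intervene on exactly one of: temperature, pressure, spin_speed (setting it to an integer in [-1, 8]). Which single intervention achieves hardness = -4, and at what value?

Intervening on temperature: hardness = -24*temperature - 76. Reaching -4 requires temperature = -3, outside [-1, 8].
Intervening on pressure: with other inputs at their observed values, hardness = -48*pressure - 52. Solving for -4 gives pressure = -1, within [-1, 8].
Intervening on spin_speed: hardness = 12*spin_speed - 292. Reaching -4 requires spin_speed = 24, outside [-1, 8].

set pressure = -1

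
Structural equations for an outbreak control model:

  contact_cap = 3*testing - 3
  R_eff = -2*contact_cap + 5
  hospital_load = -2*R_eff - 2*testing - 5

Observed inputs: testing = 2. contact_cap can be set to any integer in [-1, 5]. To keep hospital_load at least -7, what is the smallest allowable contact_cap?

contact_cap = 3

Intervening on contact_cap fixes its value directly, overriding its dependence on testing.
Substituting into the hospital_load equation gives hospital_load = 4*contact_cap - 19.
Require 4*contact_cap - 19 ≥ -7, so contact_cap ≥ 3.
The smallest integer in [-1, 5] satisfying this is 3.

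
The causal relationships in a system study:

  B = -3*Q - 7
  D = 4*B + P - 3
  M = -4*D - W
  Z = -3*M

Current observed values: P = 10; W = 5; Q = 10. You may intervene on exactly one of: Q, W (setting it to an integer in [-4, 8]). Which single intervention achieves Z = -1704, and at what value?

set W = -4

Intervening on Q: Z = -144*Q - 237. Reaching -1704 requires Q = 163/16, not an integer.
Intervening on W: with other inputs at their observed values, Z = 3*W - 1692. Solving for -1704 gives W = -4, within [-4, 8].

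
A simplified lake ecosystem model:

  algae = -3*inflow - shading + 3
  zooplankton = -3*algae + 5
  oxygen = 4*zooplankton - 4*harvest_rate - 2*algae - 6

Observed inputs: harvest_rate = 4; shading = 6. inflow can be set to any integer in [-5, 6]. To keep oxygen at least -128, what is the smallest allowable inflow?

inflow = -4

Substituting into the algae equation gives algae = -3*inflow - 3.
zooplankton becomes 9*inflow + 14.
Substituting into the oxygen equation gives oxygen = 42*inflow + 40.
Require 42*inflow + 40 ≥ -128, so inflow ≥ -4.
The smallest integer in [-5, 6] satisfying this is -4.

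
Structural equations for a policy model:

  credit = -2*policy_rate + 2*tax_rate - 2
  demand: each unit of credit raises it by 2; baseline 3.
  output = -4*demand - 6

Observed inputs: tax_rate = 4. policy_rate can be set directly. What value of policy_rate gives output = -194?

policy_rate = -8

Substituting into the credit equation gives credit = -2*policy_rate + 6.
Substituting into the demand equation gives demand = -4*policy_rate + 15.
Substituting into the output equation gives output = 16*policy_rate - 66.
Solve 16*policy_rate - 66 = -194: policy_rate = (-194 + 66) / 16 = -8.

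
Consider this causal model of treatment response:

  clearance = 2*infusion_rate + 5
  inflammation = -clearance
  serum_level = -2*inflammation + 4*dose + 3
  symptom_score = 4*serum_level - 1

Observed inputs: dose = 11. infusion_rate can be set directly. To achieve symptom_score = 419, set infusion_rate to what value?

infusion_rate = 12

Substituting into the inflammation equation gives inflammation = -2*infusion_rate - 5.
serum_level becomes 4*infusion_rate + 57.
Substituting into the symptom_score equation gives symptom_score = 16*infusion_rate + 227.
Solve 16*infusion_rate + 227 = 419: infusion_rate = (419 - 227) / 16 = 12.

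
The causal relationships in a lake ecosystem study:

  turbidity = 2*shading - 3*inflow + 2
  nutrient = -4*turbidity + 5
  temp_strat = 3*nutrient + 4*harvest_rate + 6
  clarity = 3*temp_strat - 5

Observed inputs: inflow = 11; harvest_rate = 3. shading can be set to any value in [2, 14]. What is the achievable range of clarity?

Substituting into the turbidity equation gives turbidity = 2*shading - 31.
This gives nutrient = -8*shading + 129.
So temp_strat = -24*shading + 405.
Substituting into the clarity equation gives clarity = -72*shading + 1210.
Linear in shading, so extremes are at the endpoints: shading = 2 gives clarity = 1066; shading = 14 gives clarity = 202.

202 to 1066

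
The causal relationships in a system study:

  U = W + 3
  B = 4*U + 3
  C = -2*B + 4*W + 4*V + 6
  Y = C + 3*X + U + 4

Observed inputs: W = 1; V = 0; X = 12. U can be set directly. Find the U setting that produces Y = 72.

Intervening on U fixes its value directly, overriding its dependence on W.
Substituting into the C equation gives C = -8*U + 4.
Y becomes -7*U + 44.
Solve -7*U + 44 = 72: U = (72 - 44) / -7 = -4.

U = -4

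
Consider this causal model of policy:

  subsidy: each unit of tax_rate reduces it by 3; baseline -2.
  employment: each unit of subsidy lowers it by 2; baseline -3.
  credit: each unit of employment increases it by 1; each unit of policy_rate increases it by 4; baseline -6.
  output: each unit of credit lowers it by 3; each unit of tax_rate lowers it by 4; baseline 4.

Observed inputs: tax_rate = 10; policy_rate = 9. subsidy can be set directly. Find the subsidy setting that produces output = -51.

subsidy = 11

Intervening on subsidy fixes its value directly, overriding its dependence on tax_rate.
Substituting into the credit equation gives credit = -2*subsidy + 27.
Substituting into the output equation gives output = 6*subsidy - 117.
Solve 6*subsidy - 117 = -51: subsidy = (-51 + 117) / 6 = 11.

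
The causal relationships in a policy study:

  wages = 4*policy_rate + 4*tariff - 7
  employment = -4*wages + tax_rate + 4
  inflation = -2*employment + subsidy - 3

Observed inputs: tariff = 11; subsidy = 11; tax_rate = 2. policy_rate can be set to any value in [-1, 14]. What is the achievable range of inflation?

260 to 740

Substituting into the wages equation gives wages = 4*policy_rate + 37.
Substituting into the employment equation gives employment = -16*policy_rate - 142.
inflation becomes 32*policy_rate + 292.
Linear in policy_rate, so extremes are at the endpoints: policy_rate = -1 gives inflation = 260; policy_rate = 14 gives inflation = 740.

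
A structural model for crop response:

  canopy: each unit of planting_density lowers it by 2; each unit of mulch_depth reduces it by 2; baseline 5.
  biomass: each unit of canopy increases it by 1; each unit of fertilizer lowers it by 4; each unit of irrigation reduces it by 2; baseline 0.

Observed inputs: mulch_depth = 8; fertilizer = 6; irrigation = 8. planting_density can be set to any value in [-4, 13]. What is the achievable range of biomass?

-77 to -43

Substituting into the canopy equation gives canopy = -2*planting_density - 11.
Substituting into the biomass equation gives biomass = -2*planting_density - 51.
Linear in planting_density, so extremes are at the endpoints: planting_density = -4 gives biomass = -43; planting_density = 13 gives biomass = -77.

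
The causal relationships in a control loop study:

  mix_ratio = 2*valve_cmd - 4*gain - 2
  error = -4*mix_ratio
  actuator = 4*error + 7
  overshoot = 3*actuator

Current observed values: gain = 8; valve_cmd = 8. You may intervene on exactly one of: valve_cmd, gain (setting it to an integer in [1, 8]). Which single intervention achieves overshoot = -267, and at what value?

Intervening on valve_cmd: overshoot = -96*valve_cmd + 1653. Reaching -267 requires valve_cmd = 20, outside [1, 8].
Intervening on gain: with other inputs at their observed values, overshoot = 192*gain - 651. Solving for -267 gives gain = 2, within [1, 8].

set gain = 2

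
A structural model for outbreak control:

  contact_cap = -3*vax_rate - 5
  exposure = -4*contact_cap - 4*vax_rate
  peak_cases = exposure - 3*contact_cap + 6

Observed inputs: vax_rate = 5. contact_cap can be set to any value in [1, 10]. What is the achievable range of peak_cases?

-84 to -21

Intervening on contact_cap fixes its value directly, overriding its dependence on vax_rate.
Substituting into the exposure equation gives exposure = -4*contact_cap - 20.
Substituting into the peak_cases equation gives peak_cases = -7*contact_cap - 14.
Linear in contact_cap, so extremes are at the endpoints: contact_cap = 1 gives peak_cases = -21; contact_cap = 10 gives peak_cases = -84.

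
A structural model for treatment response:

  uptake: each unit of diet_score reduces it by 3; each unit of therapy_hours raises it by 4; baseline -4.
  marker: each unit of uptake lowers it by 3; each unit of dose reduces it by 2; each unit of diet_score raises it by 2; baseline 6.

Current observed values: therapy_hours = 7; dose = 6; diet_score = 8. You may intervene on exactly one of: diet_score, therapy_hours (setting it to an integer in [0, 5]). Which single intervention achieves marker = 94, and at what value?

Intervening on diet_score: marker = 11*diet_score - 78. Reaching 94 requires diet_score = 172/11, not an integer.
Intervening on therapy_hours: with other inputs at their observed values, marker = -12*therapy_hours + 94. Solving for 94 gives therapy_hours = 0, within [0, 5].

set therapy_hours = 0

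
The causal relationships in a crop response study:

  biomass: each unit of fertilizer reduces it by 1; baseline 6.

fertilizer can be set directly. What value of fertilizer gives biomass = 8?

fertilizer = -2

Solve -fertilizer + 6 = 8: fertilizer = (8 - 6) / -1 = -2.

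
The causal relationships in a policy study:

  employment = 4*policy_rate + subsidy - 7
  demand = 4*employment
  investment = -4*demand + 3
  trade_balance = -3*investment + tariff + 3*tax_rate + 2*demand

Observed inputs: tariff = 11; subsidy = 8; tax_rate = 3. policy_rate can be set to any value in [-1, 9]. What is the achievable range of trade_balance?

Substituting into the employment equation gives employment = 4*policy_rate + 1.
Substituting into the demand equation gives demand = 16*policy_rate + 4.
Substituting into the investment equation gives investment = -64*policy_rate - 13.
Substituting into the trade_balance equation gives trade_balance = 224*policy_rate + 67.
Linear in policy_rate, so extremes are at the endpoints: policy_rate = -1 gives trade_balance = -157; policy_rate = 9 gives trade_balance = 2083.

-157 to 2083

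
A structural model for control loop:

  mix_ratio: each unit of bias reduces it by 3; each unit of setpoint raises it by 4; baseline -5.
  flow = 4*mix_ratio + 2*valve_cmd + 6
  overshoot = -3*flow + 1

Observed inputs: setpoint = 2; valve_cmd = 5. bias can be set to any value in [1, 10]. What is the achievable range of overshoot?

-47 to 277

Substituting into the mix_ratio equation gives mix_ratio = -3*bias + 3.
Substituting into the flow equation gives flow = -12*bias + 28.
So overshoot = 36*bias - 83.
Linear in bias, so extremes are at the endpoints: bias = 1 gives overshoot = -47; bias = 10 gives overshoot = 277.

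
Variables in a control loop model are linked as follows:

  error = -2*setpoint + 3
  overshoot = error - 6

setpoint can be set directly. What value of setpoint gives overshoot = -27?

setpoint = 12

Substituting into the overshoot equation gives overshoot = -2*setpoint - 3.
Solve -2*setpoint - 3 = -27: setpoint = (-27 + 3) / -2 = 12.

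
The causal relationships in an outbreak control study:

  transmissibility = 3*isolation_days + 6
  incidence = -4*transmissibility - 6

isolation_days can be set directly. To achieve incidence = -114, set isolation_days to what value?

isolation_days = 7

Substituting into the incidence equation gives incidence = -12*isolation_days - 30.
Solve -12*isolation_days - 30 = -114: isolation_days = (-114 + 30) / -12 = 7.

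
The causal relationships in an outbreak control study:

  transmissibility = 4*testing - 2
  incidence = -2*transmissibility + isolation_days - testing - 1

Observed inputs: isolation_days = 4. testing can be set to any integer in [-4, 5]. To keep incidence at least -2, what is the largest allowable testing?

testing = 1

Substituting into the incidence equation gives incidence = -9*testing + 7.
Require -9*testing + 7 ≥ -2, so testing ≤ 1.
The largest integer in [-4, 5] satisfying this is 1.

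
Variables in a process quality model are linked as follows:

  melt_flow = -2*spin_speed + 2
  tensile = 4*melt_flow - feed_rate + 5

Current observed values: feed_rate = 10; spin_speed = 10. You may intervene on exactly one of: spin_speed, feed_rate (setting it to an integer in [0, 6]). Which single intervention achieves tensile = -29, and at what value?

Intervening on spin_speed: with other inputs at their observed values, tensile = -8*spin_speed + 3. Solving for -29 gives spin_speed = 4, within [0, 6].
Intervening on feed_rate: tensile = -feed_rate - 67. Reaching -29 requires feed_rate = -38, outside [0, 6].

set spin_speed = 4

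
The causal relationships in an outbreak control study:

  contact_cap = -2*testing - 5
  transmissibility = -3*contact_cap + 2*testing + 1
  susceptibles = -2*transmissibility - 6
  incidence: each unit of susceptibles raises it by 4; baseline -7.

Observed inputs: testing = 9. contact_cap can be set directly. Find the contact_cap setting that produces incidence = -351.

contact_cap = -7

Intervening on contact_cap fixes its value directly, overriding its dependence on testing.
Substituting into the transmissibility equation gives transmissibility = -3*contact_cap + 19.
Substituting into the susceptibles equation gives susceptibles = 6*contact_cap - 44.
Substituting into the incidence equation gives incidence = 24*contact_cap - 183.
Solve 24*contact_cap - 183 = -351: contact_cap = (-351 + 183) / 24 = -7.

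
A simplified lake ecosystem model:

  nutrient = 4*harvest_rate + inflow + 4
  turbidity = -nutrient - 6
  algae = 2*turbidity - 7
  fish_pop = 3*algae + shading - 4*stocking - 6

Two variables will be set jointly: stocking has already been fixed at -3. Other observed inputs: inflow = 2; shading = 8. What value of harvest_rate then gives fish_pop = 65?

harvest_rate = -6

With stocking held at -3:
Substituting into the nutrient equation gives nutrient = 4*harvest_rate + 6.
So turbidity = -4*harvest_rate - 12.
So algae = -8*harvest_rate - 31.
Substituting into the fish_pop equation gives fish_pop = -24*harvest_rate - 79.
Solve -24*harvest_rate - 79 = 65: harvest_rate = (65 + 79) / -24 = -6.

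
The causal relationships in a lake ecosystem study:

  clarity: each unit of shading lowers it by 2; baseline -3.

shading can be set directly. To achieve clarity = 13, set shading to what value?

shading = -8

Solve -2*shading - 3 = 13: shading = (13 + 3) / -2 = -8.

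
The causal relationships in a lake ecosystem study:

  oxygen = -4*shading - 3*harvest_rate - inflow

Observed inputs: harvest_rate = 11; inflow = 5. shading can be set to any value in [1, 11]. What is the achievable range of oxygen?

Substituting into the oxygen equation gives oxygen = -4*shading - 38.
Linear in shading, so extremes are at the endpoints: shading = 1 gives oxygen = -42; shading = 11 gives oxygen = -82.

-82 to -42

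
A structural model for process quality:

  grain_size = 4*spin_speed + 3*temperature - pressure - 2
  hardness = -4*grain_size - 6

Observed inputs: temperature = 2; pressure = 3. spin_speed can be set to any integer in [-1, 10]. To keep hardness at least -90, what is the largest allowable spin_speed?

spin_speed = 5

Substituting into the grain_size equation gives grain_size = 4*spin_speed + 1.
hardness becomes -16*spin_speed - 10.
Require -16*spin_speed - 10 ≥ -90, so spin_speed ≤ 5.
The largest integer in [-1, 10] satisfying this is 5.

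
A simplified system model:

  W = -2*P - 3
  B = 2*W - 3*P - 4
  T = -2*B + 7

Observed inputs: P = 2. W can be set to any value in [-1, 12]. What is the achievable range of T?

-21 to 31

Intervening on W fixes its value directly, overriding its dependence on P.
Substituting into the B equation gives B = 2*W - 10.
Substituting into the T equation gives T = -4*W + 27.
Linear in W, so extremes are at the endpoints: W = -1 gives T = 31; W = 12 gives T = -21.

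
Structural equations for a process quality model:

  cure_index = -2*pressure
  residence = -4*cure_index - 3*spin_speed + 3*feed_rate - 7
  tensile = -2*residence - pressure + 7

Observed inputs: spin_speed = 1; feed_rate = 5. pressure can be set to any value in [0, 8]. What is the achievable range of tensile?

-139 to -3

Substituting into the residence equation gives residence = 8*pressure + 5.
So tensile = -17*pressure - 3.
Linear in pressure, so extremes are at the endpoints: pressure = 0 gives tensile = -3; pressure = 8 gives tensile = -139.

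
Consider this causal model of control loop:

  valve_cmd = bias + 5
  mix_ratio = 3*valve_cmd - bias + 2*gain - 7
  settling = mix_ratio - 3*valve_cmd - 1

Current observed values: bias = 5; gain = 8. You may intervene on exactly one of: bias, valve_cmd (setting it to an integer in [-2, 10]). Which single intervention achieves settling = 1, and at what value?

Intervening on bias: with other inputs at their observed values, settling = -bias + 8. Solving for 1 gives bias = 7, within [-2, 10].
Intervening on valve_cmd: the paths from valve_cmd to settling cancel (net effect zero), leaving settling = 3; 1 is unreachable this way.

set bias = 7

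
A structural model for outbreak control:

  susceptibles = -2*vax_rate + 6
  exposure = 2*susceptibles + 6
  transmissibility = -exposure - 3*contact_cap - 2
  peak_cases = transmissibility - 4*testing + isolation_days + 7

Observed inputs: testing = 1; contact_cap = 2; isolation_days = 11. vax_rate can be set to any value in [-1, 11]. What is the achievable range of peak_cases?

Substituting into the exposure equation gives exposure = -4*vax_rate + 18.
So transmissibility = 4*vax_rate - 26.
Substituting into the peak_cases equation gives peak_cases = 4*vax_rate - 12.
Linear in vax_rate, so extremes are at the endpoints: vax_rate = -1 gives peak_cases = -16; vax_rate = 11 gives peak_cases = 32.

-16 to 32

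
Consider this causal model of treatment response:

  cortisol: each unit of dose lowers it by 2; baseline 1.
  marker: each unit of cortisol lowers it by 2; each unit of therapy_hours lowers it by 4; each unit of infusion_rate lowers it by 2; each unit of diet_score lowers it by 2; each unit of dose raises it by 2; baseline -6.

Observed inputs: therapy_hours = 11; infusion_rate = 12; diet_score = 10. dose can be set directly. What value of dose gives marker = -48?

Substituting into the marker equation gives marker = 6*dose - 96.
Solve 6*dose - 96 = -48: dose = (-48 + 96) / 6 = 8.

dose = 8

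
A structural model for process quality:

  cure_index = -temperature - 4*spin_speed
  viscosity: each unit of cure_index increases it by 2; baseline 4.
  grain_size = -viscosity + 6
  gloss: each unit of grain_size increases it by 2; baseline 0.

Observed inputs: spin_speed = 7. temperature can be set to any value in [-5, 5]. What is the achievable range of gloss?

96 to 136

Substituting into the cure_index equation gives cure_index = -temperature - 28.
Substituting into the viscosity equation gives viscosity = -2*temperature - 52.
grain_size becomes 2*temperature + 58.
gloss becomes 4*temperature + 116.
Linear in temperature, so extremes are at the endpoints: temperature = -5 gives gloss = 96; temperature = 5 gives gloss = 136.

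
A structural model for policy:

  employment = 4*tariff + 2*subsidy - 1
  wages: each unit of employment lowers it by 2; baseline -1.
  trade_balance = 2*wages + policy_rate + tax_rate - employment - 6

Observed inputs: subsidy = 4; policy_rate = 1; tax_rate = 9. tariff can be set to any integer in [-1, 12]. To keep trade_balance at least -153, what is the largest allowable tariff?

tariff = 6

Substituting into the employment equation gives employment = 4*tariff + 7.
This gives wages = -8*tariff - 15.
So trade_balance = -20*tariff - 33.
Require -20*tariff - 33 ≥ -153, so tariff ≤ 6.
The largest integer in [-1, 12] satisfying this is 6.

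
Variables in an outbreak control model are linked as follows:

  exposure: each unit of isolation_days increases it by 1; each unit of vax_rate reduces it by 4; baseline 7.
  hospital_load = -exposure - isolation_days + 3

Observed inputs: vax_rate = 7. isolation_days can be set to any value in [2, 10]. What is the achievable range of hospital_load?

Substituting into the exposure equation gives exposure = isolation_days - 21.
So hospital_load = -2*isolation_days + 24.
Linear in isolation_days, so extremes are at the endpoints: isolation_days = 2 gives hospital_load = 20; isolation_days = 10 gives hospital_load = 4.

4 to 20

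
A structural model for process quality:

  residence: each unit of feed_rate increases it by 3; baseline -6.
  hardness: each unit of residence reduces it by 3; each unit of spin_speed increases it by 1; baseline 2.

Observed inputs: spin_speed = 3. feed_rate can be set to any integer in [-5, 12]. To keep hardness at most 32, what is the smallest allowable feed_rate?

Substituting into the hardness equation gives hardness = -9*feed_rate + 23.
Require -9*feed_rate + 23 ≤ 32, so feed_rate ≥ -1.
The smallest integer in [-5, 12] satisfying this is -1.

feed_rate = -1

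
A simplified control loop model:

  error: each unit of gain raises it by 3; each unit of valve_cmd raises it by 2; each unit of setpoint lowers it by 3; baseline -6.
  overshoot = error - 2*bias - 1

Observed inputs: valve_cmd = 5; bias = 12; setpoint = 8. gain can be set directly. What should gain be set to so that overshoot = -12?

Substituting into the error equation gives error = 3*gain - 20.
Substituting into the overshoot equation gives overshoot = 3*gain - 45.
Solve 3*gain - 45 = -12: gain = (-12 + 45) / 3 = 11.

gain = 11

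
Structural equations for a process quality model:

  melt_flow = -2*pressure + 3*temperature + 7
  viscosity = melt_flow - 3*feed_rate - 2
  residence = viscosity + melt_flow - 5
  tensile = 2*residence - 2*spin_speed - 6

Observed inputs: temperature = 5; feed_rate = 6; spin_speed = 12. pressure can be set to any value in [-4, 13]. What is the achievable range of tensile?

-96 to 40

Substituting into the melt_flow equation gives melt_flow = -2*pressure + 22.
Substituting into the viscosity equation gives viscosity = -2*pressure + 2.
residence becomes -4*pressure + 19.
Substituting into the tensile equation gives tensile = -8*pressure + 8.
Linear in pressure, so extremes are at the endpoints: pressure = -4 gives tensile = 40; pressure = 13 gives tensile = -96.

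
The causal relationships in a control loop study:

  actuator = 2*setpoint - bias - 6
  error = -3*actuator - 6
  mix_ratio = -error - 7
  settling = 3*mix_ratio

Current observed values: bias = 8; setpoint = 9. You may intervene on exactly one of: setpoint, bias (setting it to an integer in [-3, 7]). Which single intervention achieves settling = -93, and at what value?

Intervening on setpoint: with other inputs at their observed values, settling = 18*setpoint - 129. Solving for -93 gives setpoint = 2, within [-3, 7].
Intervening on bias: settling = -9*bias + 105. Reaching -93 requires bias = 22, outside [-3, 7].

set setpoint = 2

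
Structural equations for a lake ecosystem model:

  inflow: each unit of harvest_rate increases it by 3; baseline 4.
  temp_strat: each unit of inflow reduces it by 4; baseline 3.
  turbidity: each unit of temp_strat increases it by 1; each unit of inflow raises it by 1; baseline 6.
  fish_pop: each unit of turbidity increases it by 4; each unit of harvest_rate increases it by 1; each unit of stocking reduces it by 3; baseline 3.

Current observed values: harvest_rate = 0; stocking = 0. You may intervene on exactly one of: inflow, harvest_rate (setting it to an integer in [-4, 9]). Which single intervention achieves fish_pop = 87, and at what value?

set inflow = -4

Intervening on inflow: with other inputs at their observed values, fish_pop = -12*inflow + 39. Solving for 87 gives inflow = -4, within [-4, 9].
Intervening on harvest_rate: fish_pop = -35*harvest_rate - 9. Reaching 87 requires harvest_rate = -96/35, not an integer.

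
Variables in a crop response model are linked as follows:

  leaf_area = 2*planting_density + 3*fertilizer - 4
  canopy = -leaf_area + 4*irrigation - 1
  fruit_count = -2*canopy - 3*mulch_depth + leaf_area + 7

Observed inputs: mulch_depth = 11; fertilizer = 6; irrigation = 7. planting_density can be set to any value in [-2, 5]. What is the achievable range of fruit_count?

-50 to -8

Substituting into the leaf_area equation gives leaf_area = 2*planting_density + 14.
canopy becomes -2*planting_density + 13.
Substituting into the fruit_count equation gives fruit_count = 6*planting_density - 38.
Linear in planting_density, so extremes are at the endpoints: planting_density = -2 gives fruit_count = -50; planting_density = 5 gives fruit_count = -8.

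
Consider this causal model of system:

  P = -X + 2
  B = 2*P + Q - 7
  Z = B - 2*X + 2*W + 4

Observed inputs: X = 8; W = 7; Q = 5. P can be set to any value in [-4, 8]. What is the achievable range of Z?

Intervening on P fixes its value directly, overriding its dependence on X.
Substituting into the B equation gives B = 2*P - 2.
So Z = 2*P.
Linear in P, so extremes are at the endpoints: P = -4 gives Z = -8; P = 8 gives Z = 16.

-8 to 16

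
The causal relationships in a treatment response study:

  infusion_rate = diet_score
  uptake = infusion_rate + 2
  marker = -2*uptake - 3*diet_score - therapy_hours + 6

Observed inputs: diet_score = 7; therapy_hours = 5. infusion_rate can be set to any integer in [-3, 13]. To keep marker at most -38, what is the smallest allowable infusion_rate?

infusion_rate = 7

Intervening on infusion_rate fixes its value directly, overriding its dependence on diet_score.
Substituting into the marker equation gives marker = -2*infusion_rate - 24.
Require -2*infusion_rate - 24 ≤ -38, so infusion_rate ≥ 7.
The smallest integer in [-3, 13] satisfying this is 7.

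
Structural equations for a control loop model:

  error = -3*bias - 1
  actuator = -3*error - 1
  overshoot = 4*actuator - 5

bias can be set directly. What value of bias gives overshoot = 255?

Substituting into the actuator equation gives actuator = 9*bias + 2.
This gives overshoot = 36*bias + 3.
Solve 36*bias + 3 = 255: bias = (255 - 3) / 36 = 7.

bias = 7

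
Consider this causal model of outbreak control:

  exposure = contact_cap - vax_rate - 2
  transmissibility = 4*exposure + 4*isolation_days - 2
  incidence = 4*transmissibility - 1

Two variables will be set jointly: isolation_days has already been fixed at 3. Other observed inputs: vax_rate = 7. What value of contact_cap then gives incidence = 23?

With isolation_days held at 3:
Substituting into the exposure equation gives exposure = contact_cap - 9.
Substituting into the transmissibility equation gives transmissibility = 4*contact_cap - 26.
Substituting into the incidence equation gives incidence = 16*contact_cap - 105.
Solve 16*contact_cap - 105 = 23: contact_cap = (23 + 105) / 16 = 8.

contact_cap = 8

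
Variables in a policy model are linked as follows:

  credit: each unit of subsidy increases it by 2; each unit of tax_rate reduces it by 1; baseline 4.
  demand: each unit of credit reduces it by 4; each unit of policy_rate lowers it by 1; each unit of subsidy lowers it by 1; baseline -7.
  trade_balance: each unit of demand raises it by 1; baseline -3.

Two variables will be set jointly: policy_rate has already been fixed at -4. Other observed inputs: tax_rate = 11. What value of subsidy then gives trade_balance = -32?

With policy_rate held at -4:
Substituting into the credit equation gives credit = 2*subsidy - 7.
So demand = -9*subsidy + 25.
Substituting into the trade_balance equation gives trade_balance = -9*subsidy + 22.
Solve -9*subsidy + 22 = -32: subsidy = (-32 - 22) / -9 = 6.

subsidy = 6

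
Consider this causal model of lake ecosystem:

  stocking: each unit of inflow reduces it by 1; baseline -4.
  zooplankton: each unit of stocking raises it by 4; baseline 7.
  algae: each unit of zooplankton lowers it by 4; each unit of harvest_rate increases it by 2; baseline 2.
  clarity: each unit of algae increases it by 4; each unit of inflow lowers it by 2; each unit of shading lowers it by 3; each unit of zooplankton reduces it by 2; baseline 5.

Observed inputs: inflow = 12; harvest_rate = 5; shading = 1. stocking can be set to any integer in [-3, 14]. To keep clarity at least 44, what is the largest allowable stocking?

Intervening on stocking fixes its value directly, overriding its dependence on inflow.
Substituting into the algae equation gives algae = -16*stocking - 16.
Substituting into the clarity equation gives clarity = -72*stocking - 100.
Require -72*stocking - 100 ≥ 44, so stocking ≤ -2.
The largest integer in [-3, 14] satisfying this is -2.

stocking = -2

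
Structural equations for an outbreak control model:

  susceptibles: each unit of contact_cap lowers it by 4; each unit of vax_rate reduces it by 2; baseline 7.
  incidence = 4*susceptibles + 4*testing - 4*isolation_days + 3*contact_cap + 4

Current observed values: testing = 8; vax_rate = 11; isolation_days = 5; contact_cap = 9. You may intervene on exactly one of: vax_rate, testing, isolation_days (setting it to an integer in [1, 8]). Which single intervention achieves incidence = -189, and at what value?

set testing = 1

Intervening on vax_rate: incidence = -8*vax_rate - 73. Reaching -189 requires vax_rate = 29/2, not an integer.
Intervening on testing: with other inputs at their observed values, incidence = 4*testing - 193. Solving for -189 gives testing = 1, within [1, 8].
Intervening on isolation_days: incidence = -4*isolation_days - 141. Reaching -189 requires isolation_days = 12, outside [1, 8].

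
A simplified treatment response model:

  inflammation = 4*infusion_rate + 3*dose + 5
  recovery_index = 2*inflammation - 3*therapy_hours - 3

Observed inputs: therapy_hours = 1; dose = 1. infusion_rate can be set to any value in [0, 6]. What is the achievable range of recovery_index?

10 to 58

Substituting into the inflammation equation gives inflammation = 4*infusion_rate + 8.
This gives recovery_index = 8*infusion_rate + 10.
Linear in infusion_rate, so extremes are at the endpoints: infusion_rate = 0 gives recovery_index = 10; infusion_rate = 6 gives recovery_index = 58.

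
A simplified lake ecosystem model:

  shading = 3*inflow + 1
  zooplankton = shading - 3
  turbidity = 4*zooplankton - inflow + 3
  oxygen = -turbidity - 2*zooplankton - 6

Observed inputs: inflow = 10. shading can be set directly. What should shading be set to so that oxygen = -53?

shading = 12

Intervening on shading fixes its value directly, overriding its dependence on inflow.
Substituting into the turbidity equation gives turbidity = 4*shading - 19.
Substituting into the oxygen equation gives oxygen = -6*shading + 19.
Solve -6*shading + 19 = -53: shading = (-53 - 19) / -6 = 12.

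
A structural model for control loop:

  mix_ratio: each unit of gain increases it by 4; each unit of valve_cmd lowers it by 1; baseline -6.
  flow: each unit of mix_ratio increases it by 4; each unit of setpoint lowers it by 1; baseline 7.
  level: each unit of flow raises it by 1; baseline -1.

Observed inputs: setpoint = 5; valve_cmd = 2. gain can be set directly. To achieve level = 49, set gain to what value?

gain = 5

Substituting into the mix_ratio equation gives mix_ratio = 4*gain - 8.
This gives flow = 16*gain - 30.
This gives level = 16*gain - 31.
Solve 16*gain - 31 = 49: gain = (49 + 31) / 16 = 5.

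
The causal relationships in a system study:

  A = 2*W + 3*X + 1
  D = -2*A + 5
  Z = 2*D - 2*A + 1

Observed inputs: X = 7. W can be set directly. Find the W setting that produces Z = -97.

W = -2

Substituting into the A equation gives A = 2*W + 22.
D becomes -4*W - 39.
So Z = -12*W - 121.
Solve -12*W - 121 = -97: W = (-97 + 121) / -12 = -2.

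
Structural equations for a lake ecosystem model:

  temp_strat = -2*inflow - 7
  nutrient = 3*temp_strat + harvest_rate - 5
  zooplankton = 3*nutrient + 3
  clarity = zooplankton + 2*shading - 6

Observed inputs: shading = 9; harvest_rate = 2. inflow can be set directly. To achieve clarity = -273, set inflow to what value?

Substituting into the nutrient equation gives nutrient = -6*inflow - 24.
Substituting into the zooplankton equation gives zooplankton = -18*inflow - 69.
This gives clarity = -18*inflow - 57.
Solve -18*inflow - 57 = -273: inflow = (-273 + 57) / -18 = 12.

inflow = 12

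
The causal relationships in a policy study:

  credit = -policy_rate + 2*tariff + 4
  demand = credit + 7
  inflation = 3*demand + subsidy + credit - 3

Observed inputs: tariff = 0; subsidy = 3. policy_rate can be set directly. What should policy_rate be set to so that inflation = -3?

Substituting into the credit equation gives credit = -policy_rate + 4.
Substituting into the demand equation gives demand = -policy_rate + 11.
Substituting into the inflation equation gives inflation = -4*policy_rate + 37.
Solve -4*policy_rate + 37 = -3: policy_rate = (-3 - 37) / -4 = 10.

policy_rate = 10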